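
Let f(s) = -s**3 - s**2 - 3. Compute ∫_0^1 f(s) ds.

By the power rule, an antiderivative is F(s) = -s**4/4 - s**3/3 - 3*s.
Then F(1) - F(0) = (-43/12) - (0) = -43/12.

-43/12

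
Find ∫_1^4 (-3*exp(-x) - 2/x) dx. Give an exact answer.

-4*log(2) - 3*exp(-1) + 3*exp(-4)

An antiderivative is F(x) = -2*log(x) + 3*exp(-x).
Then F(4) - F(1) = (-4*log(2) + 3*exp(-4)) - (3*exp(-1)) = -4*log(2) - 3*exp(-1) + 3*exp(-4).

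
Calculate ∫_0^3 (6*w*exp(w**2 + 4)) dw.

-3*(1 - exp(9))*exp(4)

Let u = w**2 + 4, so du = 2*w dw. When w = 0, u = 4; when w = 3, u = 13.
The integral becomes 3·∫ exp(u) du from 4 to 13, with antiderivative 3*exp(u).
Back in w: F(w) = 3*exp(w**2 + 4).
Then F(3) - F(0) = (3*exp(13)) - (3*exp(4)) = -3*(1 - exp(9))*exp(4).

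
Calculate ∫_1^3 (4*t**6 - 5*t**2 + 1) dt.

By the power rule, an antiderivative is F(t) = 4*t**7/7 - 5*t**3/3 + t.
Then F(3) - F(1) = (8454/7) - (-2/21) = 25364/21.

25364/21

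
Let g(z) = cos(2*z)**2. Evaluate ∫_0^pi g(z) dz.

Use the identity cos^2(2*z) = (1 + cos(4*z))/2.
An antiderivative is F(z) = z/2 + sin(4*z)/8.
Then F(pi) - F(0) = (pi/2) - (0) = pi/2.

pi/2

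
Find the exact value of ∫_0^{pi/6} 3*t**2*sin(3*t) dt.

-2/9 + pi/9

Integrate by parts twice (u = t^2, dv = 3*sin(3*t) dt).
An antiderivative is F(t) = -t**2*cos(3*t) + 2*t*sin(3*t)/3 + 2*cos(3*t)/9.
Then F(pi/6) - F(0) = (pi/9) - (2/9) = -2/9 + pi/9.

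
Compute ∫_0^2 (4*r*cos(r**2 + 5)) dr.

Let u = r**2 + 5, so du = 2*r dr. When r = 0, u = 5; when r = 2, u = 9.
The integral becomes 2·∫ cos(u) du from 5 to 9, with antiderivative 2*sin(u).
Back in r: F(r) = 2*sin(r**2 + 5).
Then F(2) - F(0) = (2*sin(9)) - (2*sin(5)) = 2*sin(9) - 2*sin(5).

2*sin(9) - 2*sin(5)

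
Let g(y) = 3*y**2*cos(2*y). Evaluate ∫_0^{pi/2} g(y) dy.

Integrate by parts twice (u = y^2, dv = 3*cos(2*y) dy).
An antiderivative is F(y) = 3*y**2*sin(2*y)/2 + 3*y*cos(2*y)/2 - 3*sin(2*y)/4.
Then F(pi/2) - F(0) = (-3*pi/4) - (0) = -3*pi/4.

-3*pi/4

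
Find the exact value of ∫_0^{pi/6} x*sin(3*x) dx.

Integrate by parts once (u = x, dv = sin(3*x) dx).
An antiderivative is F(x) = -x*cos(3*x)/3 + sin(3*x)/9.
Then F(pi/6) - F(0) = (1/9) - (0) = 1/9.

1/9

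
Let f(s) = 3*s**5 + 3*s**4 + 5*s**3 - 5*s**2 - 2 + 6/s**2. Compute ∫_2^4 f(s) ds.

By the power rule, an antiderivative is F(s) = s**6/2 + 3*s**5/5 + 5*s**4/4 - 5*s**3/3 - 2*s - 6/s.
Then F(4) - F(2) = (85987/30) - (763/15) = 84461/30.

84461/30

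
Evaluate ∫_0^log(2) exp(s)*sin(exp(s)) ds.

-cos(2) + cos(1)

Let u = exp(s), so du = exp(s) ds. When s = 0, u = 1; when s = log(2), u = 2.
The integral becomes ∫ sin(u) du from 1 to 2, with antiderivative -cos(u).
Back in s: F(s) = -cos(exp(s)).
Then F(log(2)) - F(0) = (-cos(2)) - (-cos(1)) = -cos(2) + cos(1).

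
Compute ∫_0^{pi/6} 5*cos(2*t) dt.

5*sqrt(3)/4

An antiderivative is F(t) = 5*sin(2*t)/2.
Then F(pi/6) - F(0) = (5*sqrt(3)/4) - (0) = 5*sqrt(3)/4.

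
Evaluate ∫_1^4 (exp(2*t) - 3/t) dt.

-log(64) - exp(2)/2 + exp(8)/2

An antiderivative is F(t) = exp(2*t)/2 - 3*log(t).
Then F(4) - F(1) = (-log(64) + exp(8)/2) - (exp(2)/2) = -log(64) - exp(2)/2 + exp(8)/2.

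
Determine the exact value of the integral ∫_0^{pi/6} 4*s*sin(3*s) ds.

4/9

Integrate by parts once (u = s, dv = 4*sin(3*s) ds).
An antiderivative is F(s) = -4*s*cos(3*s)/3 + 4*sin(3*s)/9.
Then F(pi/6) - F(0) = (4/9) - (0) = 4/9.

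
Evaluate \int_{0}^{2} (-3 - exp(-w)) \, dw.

An antiderivative is F(w) = -3*w + exp(-w).
Then F(2) - F(0) = (-6 + exp(-2)) - (1) = -7 + exp(-2).

-7 + exp(-2)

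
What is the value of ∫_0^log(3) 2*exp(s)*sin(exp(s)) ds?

2*cos(1) - 2*cos(3)

Let u = exp(s), so du = exp(s) ds. When s = 0, u = 1; when s = log(3), u = 3.
The integral becomes 2·∫ sin(u) du from 1 to 3, with antiderivative -2*cos(u).
Back in s: F(s) = -2*cos(exp(s)).
Then F(log(3)) - F(0) = (-2*cos(3)) - (-2*cos(1)) = 2*cos(1) - 2*cos(3).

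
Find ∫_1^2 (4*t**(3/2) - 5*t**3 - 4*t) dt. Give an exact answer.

-527/20 + 32*sqrt(2)/5

By the power rule, an antiderivative is F(t) = 8*t**(5/2)/5 - 5*t**4/4 - 2*t**2.
Then F(2) - F(1) = (-28 + 32*sqrt(2)/5) - (-33/20) = -527/20 + 32*sqrt(2)/5.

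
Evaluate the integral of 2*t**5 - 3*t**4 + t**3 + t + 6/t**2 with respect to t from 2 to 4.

8163/10

By the power rule, an antiderivative is F(t) = t**6/3 - 3*t**5/5 + t**4/4 + t**2/2 - 6/t.
Then F(4) - F(2) = (24643/30) - (77/15) = 8163/10.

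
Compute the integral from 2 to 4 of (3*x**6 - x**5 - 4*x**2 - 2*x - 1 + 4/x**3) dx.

By the power rule, an antiderivative is F(x) = 3*x**7/7 - x**6/6 - 4*x**3/3 - x**2 - x - 2/x**2.
Then F(4) - F(2) = (349081/56) - (1135/42) = 1042703/168.

1042703/168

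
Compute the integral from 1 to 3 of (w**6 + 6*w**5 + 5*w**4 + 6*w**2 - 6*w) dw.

9172/7

By the power rule, an antiderivative is F(w) = w**7/7 + w**6 + w**5 + 2*w**3 - 3*w**2.
Then F(3) - F(1) = (9180/7) - (8/7) = 9172/7.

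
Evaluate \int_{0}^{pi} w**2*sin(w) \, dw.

-4 + pi**2

Integrate by parts twice (u = w^2, dv = sin(w) dw).
An antiderivative is F(w) = -w**2*cos(w) + 2*w*sin(w) + 2*cos(w).
Then F(pi) - F(0) = (-2 + pi**2) - (2) = -4 + pi**2.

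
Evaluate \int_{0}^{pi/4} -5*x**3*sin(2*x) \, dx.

15/8 - 15*pi**2/64

Integrate by parts 3 times (u = x^3, dv = -5*sin(2*x) dx).
An antiderivative is F(x) = 5*x**3*cos(2*x)/2 - 15*x**2*sin(2*x)/4 - 15*x*cos(2*x)/4 + 15*sin(2*x)/8.
Then F(pi/4) - F(0) = (15/8 - 15*pi**2/64) - (0) = 15/8 - 15*pi**2/64.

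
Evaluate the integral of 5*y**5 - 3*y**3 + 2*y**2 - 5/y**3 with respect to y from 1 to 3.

5056/9

By the power rule, an antiderivative is F(y) = 5*y**6/6 - 3*y**4/4 + 2*y**3/3 + 5/(2*y**2).
Then F(3) - F(1) = (20341/36) - (13/4) = 5056/9.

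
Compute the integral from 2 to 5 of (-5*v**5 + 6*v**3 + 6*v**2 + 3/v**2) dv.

By the power rule, an antiderivative is F(v) = -5*v**6/6 + 3*v**4/2 + 2*v**3 - 3/v.
Then F(5) - F(2) = (-177509/15) - (-89/6) = -118191/10.

-118191/10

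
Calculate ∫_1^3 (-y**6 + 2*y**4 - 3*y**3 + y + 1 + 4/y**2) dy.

By the power rule, an antiderivative is F(y) = -y**7/7 + 2*y**5/5 - 3*y**4/4 + y**2/2 + y - 4/y.
Then F(3) - F(1) = (-113321/420) - (-419/140) = -28016/105.

-28016/105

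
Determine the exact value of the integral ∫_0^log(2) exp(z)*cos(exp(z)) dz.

Let u = exp(z), so du = exp(z) dz. When z = 0, u = 1; when z = log(2), u = 2.
The integral becomes ∫ cos(u) du from 1 to 2, with antiderivative sin(u).
Back in z: F(z) = sin(exp(z)).
Then F(log(2)) - F(0) = (sin(2)) - (sin(1)) = -sin(1) + sin(2).

-sin(1) + sin(2)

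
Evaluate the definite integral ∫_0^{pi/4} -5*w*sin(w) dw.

Integrate by parts once (u = w, dv = -5*sin(w) dw).
An antiderivative is F(w) = 5*w*cos(w) - 5*sin(w).
Then F(pi/4) - F(0) = (5*sqrt(2)*(-4 + pi)/8) - (0) = 5*sqrt(2)*(-4 + pi)/8.

5*sqrt(2)*(-4 + pi)/8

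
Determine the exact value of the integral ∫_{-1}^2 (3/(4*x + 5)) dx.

3*log(13)/4

An antiderivative is F(x) = 3*log(4*x + 5)/4.
Then F(2) - F(-1) = (3*log(13)/4) - (0) = 3*log(13)/4.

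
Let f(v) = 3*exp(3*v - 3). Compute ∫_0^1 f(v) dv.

1 - exp(-3)

Let u = 3*v - 3, so du = 3 dv. When v = 0, u = -3; when v = 1, u = 0.
The integral becomes ∫ exp(u) du from -3 to 0, with antiderivative exp(u).
Back in v: F(v) = exp(3*v - 3).
Then F(1) - F(0) = (1) - (exp(-3)) = 1 - exp(-3).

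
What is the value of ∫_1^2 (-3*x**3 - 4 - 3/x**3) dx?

-131/8

By the power rule, an antiderivative is F(x) = -3*x**4/4 - 4*x + 3/(2*x**2).
Then F(2) - F(1) = (-157/8) - (-13/4) = -131/8.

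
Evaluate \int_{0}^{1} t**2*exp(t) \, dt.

Integrate by parts twice (u = t^2, dv = exp(t) dt).
An antiderivative is F(t) = (t**2 - 2*t + 2)*exp(t).
Then F(1) - F(0) = (E) - (2) = -2 + E.

-2 + E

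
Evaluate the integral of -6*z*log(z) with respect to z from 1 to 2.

9/2 - 12*log(2)

Integrate by parts once (u = ln z, dv = -6*z dz).
An antiderivative is F(z) = -3*z**2*(2*log(z) - 1)/2.
Then F(2) - F(1) = (6 - 12*log(2)) - (3/2) = 9/2 - 12*log(2).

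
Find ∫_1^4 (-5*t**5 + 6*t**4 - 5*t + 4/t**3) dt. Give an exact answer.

-88821/40

By the power rule, an antiderivative is F(t) = -5*t**6/6 + 6*t**5/5 - 5*t**2/2 - 2/t**2.
Then F(4) - F(1) = (-266959/120) - (-62/15) = -88821/40.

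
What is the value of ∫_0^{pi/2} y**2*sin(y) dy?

-2 + pi

Integrate by parts twice (u = y^2, dv = sin(y) dy).
An antiderivative is F(y) = -y**2*cos(y) + 2*y*sin(y) + 2*cos(y).
Then F(pi/2) - F(0) = (pi) - (2) = -2 + pi.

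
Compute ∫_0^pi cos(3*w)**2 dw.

pi/2

Use the identity cos^2(3*w) = (1 + cos(6*w))/2.
An antiderivative is F(w) = w/2 + sin(6*w)/12.
Then F(pi) - F(0) = (pi/2) - (0) = pi/2.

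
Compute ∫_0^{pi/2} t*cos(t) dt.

Integrate by parts once (u = t, dv = cos(t) dt).
An antiderivative is F(t) = t*sin(t) + cos(t).
Then F(pi/2) - F(0) = (pi/2) - (1) = -1 + pi/2.

-1 + pi/2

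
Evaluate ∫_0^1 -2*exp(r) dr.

An antiderivative is F(r) = -2*exp(r).
Then F(1) - F(0) = (-2*E) - (-2) = 2 - 2*E.

2 - 2*E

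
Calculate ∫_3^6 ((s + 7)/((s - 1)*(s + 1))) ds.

Factor the denominator: s**2 - 1 = (s + 1)(s - 1).
Partial fractions: (s + 7)/((s - 1)*(s + 1)) = -3/(s + 1) + 4/(s - 1).
An antiderivative is F(s) = 4*log(s - 1) - 3*log(s + 1).
Then F(6) - F(3) = (-3*log(7) + 4*log(5)) - (-log(4)) = -3*log(7) + 2*log(2) + 4*log(5).

-3*log(7) + 2*log(2) + 4*log(5)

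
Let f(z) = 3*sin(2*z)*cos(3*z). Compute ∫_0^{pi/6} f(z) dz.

-6/5 + 9*sqrt(3)/10

Use the identity sin(2*z)cos(3*z) = [sin(5*z) + sin(-z)]/2.
An antiderivative is F(z) = 3*cos(z)/2 - 3*cos(5*z)/10.
Then F(pi/6) - F(0) = (9*sqrt(3)/10) - (6/5) = -6/5 + 9*sqrt(3)/10.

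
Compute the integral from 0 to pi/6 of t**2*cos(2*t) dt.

-sqrt(3)/8 + sqrt(3)*pi**2/144 + pi/24

Integrate by parts twice (u = t^2, dv = cos(2*t) dt).
An antiderivative is F(t) = t**2*sin(2*t)/2 + t*cos(2*t)/2 - sin(2*t)/4.
Then F(pi/6) - F(0) = (-sqrt(3)/8 + sqrt(3)*pi**2/144 + pi/24) - (0) = -sqrt(3)/8 + sqrt(3)*pi**2/144 + pi/24.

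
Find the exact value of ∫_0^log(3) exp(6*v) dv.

Let u = exp(v), so du = exp(v) dv. When v = 0, u = 1; when v = log(3), u = 3.
The integral becomes ∫ u**5 du from 1 to 3, with antiderivative u**6/6.
Back in v: F(v) = exp(6*v)/6.
Then F(log(3)) - F(0) = (243/2) - (1/6) = 364/3.

364/3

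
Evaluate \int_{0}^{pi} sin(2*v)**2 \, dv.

Use the identity sin^2(2*v) = (1 - cos(4*v))/2.
An antiderivative is F(v) = v/2 - sin(4*v)/8.
Then F(pi) - F(0) = (pi/2) - (0) = pi/2.

pi/2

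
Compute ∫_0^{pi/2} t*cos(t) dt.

Integrate by parts once (u = t, dv = cos(t) dt).
An antiderivative is F(t) = t*sin(t) + cos(t).
Then F(pi/2) - F(0) = (pi/2) - (1) = -1 + pi/2.

-1 + pi/2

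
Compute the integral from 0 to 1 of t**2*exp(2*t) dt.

Integrate by parts twice (u = t^2, dv = exp(2*t) dt).
An antiderivative is F(t) = (2*t**2 - 2*t + 1)*exp(2*t)/4.
Then F(1) - F(0) = (exp(2)/4) - (1/4) = -1/4 + exp(2)/4.

-1/4 + exp(2)/4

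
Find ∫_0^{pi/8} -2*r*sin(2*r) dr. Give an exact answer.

Integrate by parts once (u = r, dv = -2*sin(2*r) dr).
An antiderivative is F(r) = r*cos(2*r) - sin(2*r)/2.
Then F(pi/8) - F(0) = (sqrt(2)*(-4 + pi)/16) - (0) = sqrt(2)*(-4 + pi)/16.

sqrt(2)*(-4 + pi)/16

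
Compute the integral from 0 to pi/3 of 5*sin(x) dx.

5/2

An antiderivative is F(x) = -5*cos(x).
Then F(pi/3) - F(0) = (-5/2) - (-5) = 5/2.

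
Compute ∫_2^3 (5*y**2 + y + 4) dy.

229/6

By the power rule, an antiderivative is F(y) = 5*y**3/3 + y**2/2 + 4*y.
Then F(3) - F(2) = (123/2) - (70/3) = 229/6.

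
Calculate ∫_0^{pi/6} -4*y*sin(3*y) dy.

Integrate by parts once (u = y, dv = -4*sin(3*y) dy).
An antiderivative is F(y) = 4*y*cos(3*y)/3 - 4*sin(3*y)/9.
Then F(pi/6) - F(0) = (-4/9) - (0) = -4/9.

-4/9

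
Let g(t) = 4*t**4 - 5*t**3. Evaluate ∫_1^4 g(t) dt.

9993/20

By the power rule, an antiderivative is F(t) = 4*t**5/5 - 5*t**4/4.
Then F(4) - F(1) = (2496/5) - (-9/20) = 9993/20.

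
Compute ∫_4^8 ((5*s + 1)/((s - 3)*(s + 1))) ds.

2*log(3) + 3*log(5)

Factor the denominator: s**2 - 2*s - 3 = (s + 1)(s - 3).
Partial fractions: (5*s + 1)/((s - 3)*(s + 1)) = 1/(s + 1) + 4/(s - 3).
An antiderivative is F(s) = 4*log(s - 3) + log(s + 1).
Then F(8) - F(4) = (2*log(3) + 4*log(5)) - (log(5)) = 2*log(3) + 3*log(5).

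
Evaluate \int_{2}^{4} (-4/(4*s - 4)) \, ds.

An antiderivative is F(s) = -log(4*s - 4).
Then F(4) - F(2) = (-log(12)) - (-log(4)) = -log(3).

-log(3)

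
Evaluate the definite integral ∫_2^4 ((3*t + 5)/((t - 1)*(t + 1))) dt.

Factor the denominator: t**2 - 1 = (t + 1)(t - 1).
Partial fractions: (3*t + 5)/((t - 1)*(t + 1)) = -1/(t + 1) + 4/(t - 1).
An antiderivative is F(t) = 4*log(t - 1) - log(t + 1).
Then F(4) - F(2) = (log(81/5)) - (-log(3)) = -log(5) + 5*log(3).

-log(5) + 5*log(3)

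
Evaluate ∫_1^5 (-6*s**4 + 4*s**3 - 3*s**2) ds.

By the power rule, an antiderivative is F(s) = -6*s**5/5 + s**4 - s**3.
Then F(5) - F(1) = (-3250) - (-6/5) = -16244/5.

-16244/5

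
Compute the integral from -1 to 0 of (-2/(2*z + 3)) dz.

An antiderivative is F(z) = -log(2*z + 3).
Then F(0) - F(-1) = (-log(3)) - (0) = -log(3).

-log(3)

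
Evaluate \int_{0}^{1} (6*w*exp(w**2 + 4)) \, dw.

-3*(1 - exp(1))*exp(4)

Let u = w**2 + 4, so du = 2*w dw. When w = 0, u = 4; when w = 1, u = 5.
The integral becomes 3·∫ exp(u) du from 4 to 5, with antiderivative 3*exp(u).
Back in w: F(w) = 3*exp(w**2 + 4).
Then F(1) - F(0) = (3*exp(5)) - (3*exp(4)) = -3*(1 - exp(1))*exp(4).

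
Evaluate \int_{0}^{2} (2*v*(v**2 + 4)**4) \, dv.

Let u = v**2 + 4, so du = 2*v dv. When v = 0, u = 4; when v = 2, u = 8.
The integral becomes ∫ u**4 du from 4 to 8, with antiderivative u**5/5.
Back in v: F(v) = (v**2 + 4)**5/5.
Then F(2) - F(0) = (32768/5) - (1024/5) = 31744/5.

31744/5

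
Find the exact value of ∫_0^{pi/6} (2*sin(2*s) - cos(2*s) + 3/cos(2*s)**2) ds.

An antiderivative is F(s) = -sin(2*s)/2 - cos(2*s) + 3*tan(2*s)/2.
Then F(pi/6) - F(0) = (-1/2 + 5*sqrt(3)/4) - (-1) = 1/2 + 5*sqrt(3)/4.

1/2 + 5*sqrt(3)/4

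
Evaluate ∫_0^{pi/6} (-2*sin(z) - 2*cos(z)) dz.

-3 + sqrt(3)

An antiderivative is F(z) = -2*sin(z) + 2*cos(z).
Then F(pi/6) - F(0) = (-1 + sqrt(3)) - (2) = -3 + sqrt(3).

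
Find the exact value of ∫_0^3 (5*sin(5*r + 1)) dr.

cos(1) - cos(16)

Let u = 5*r + 1, so du = 5 dr. When r = 0, u = 1; when r = 3, u = 16.
The integral becomes ∫ sin(u) du from 1 to 16, with antiderivative -cos(u).
Back in r: F(r) = -cos(5*r + 1).
Then F(3) - F(0) = (-cos(16)) - (-cos(1)) = cos(1) - cos(16).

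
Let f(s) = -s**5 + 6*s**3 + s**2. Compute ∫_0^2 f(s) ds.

16

By the power rule, an antiderivative is F(s) = -s**6/6 + 3*s**4/2 + s**3/3.
Then F(2) - F(0) = (16) - (0) = 16.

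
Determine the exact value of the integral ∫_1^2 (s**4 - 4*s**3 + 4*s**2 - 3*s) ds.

By the power rule, an antiderivative is F(s) = s**5/5 - s**4 + 4*s**3/3 - 3*s**2/2.
Then F(2) - F(1) = (-74/15) - (-29/30) = -119/30.

-119/30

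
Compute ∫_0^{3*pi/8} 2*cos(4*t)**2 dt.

3*pi/8

Use the identity cos^2(4*t) = (1 + cos(8*t))/2.
An antiderivative is F(t) = t + sin(8*t)/8.
Then F(3*pi/8) - F(0) = (3*pi/8) - (0) = 3*pi/8.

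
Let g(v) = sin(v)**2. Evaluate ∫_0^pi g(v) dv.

pi/2

Use the identity sin^2(v) = (1 - cos(2*v))/2.
An antiderivative is F(v) = v/2 - sin(2*v)/4.
Then F(pi) - F(0) = (pi/2) - (0) = pi/2.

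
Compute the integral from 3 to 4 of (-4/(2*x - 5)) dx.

-log(9)

An antiderivative is F(x) = -2*log(2*x - 5).
Then F(4) - F(3) = (-log(9)) - (0) = -log(9).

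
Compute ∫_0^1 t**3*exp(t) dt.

Integrate by parts 3 times (u = t^3, dv = exp(t) dt).
An antiderivative is F(t) = (t**3 - 3*t**2 + 6*t - 6)*exp(t).
Then F(1) - F(0) = (-2*E) - (-6) = 6 - 2*E.

6 - 2*E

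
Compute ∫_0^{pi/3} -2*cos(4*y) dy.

An antiderivative is F(y) = -sin(4*y)/2.
Then F(pi/3) - F(0) = (sqrt(3)/4) - (0) = sqrt(3)/4.

sqrt(3)/4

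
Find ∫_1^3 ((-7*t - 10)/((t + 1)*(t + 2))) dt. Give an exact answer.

-4*log(5) - 3*log(2) + 4*log(3)

Factor the denominator: t**2 + 3*t + 2 = (t + 2)(t + 1).
Partial fractions: (-7*t - 10)/((t + 1)*(t + 2)) = -4/(t + 2) - 3/(t + 1).
An antiderivative is F(t) = -3*log(t + 1) - 4*log(t + 2).
Then F(3) - F(1) = (-4*log(5) - 6*log(2)) - (-4*log(3) - 3*log(2)) = -4*log(5) - 3*log(2) + 4*log(3).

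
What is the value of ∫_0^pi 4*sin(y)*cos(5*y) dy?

0

Use the identity sin(y)cos(5*y) = [sin(6*y) + sin(-4*y)]/2.
An antiderivative is F(y) = cos(4*y)/2 - cos(6*y)/3.
Then F(pi) - F(0) = (1/6) - (1/6) = 0.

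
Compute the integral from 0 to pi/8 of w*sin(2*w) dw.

sqrt(2)*(4 - pi)/32

Integrate by parts once (u = w, dv = sin(2*w) dw).
An antiderivative is F(w) = -w*cos(2*w)/2 + sin(2*w)/4.
Then F(pi/8) - F(0) = (sqrt(2)*(4 - pi)/32) - (0) = sqrt(2)*(4 - pi)/32.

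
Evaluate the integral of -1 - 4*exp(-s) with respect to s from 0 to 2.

-6 + 4*exp(-2)

An antiderivative is F(s) = -s + 4*exp(-s).
Then F(2) - F(0) = (-2 + 4*exp(-2)) - (4) = -6 + 4*exp(-2).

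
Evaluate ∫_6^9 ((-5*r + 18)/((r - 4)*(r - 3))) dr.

-log(50)

Factor the denominator: r**2 - 7*r + 12 = (r - 3)(r - 4).
Partial fractions: (-5*r + 18)/((r - 4)*(r - 3)) = -3/(r - 3) - 2/(r - 4).
An antiderivative is F(r) = -2*log(r - 4) - 3*log(r - 3).
Then F(9) - F(6) = (-3*log(3) - 2*log(5) - 3*log(2)) - (-3*log(3) - 2*log(2)) = -log(50).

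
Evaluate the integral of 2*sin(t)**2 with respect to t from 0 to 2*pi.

2*pi

Use the identity sin^2(t) = (1 - cos(2*t))/2.
An antiderivative is F(t) = t - sin(2*t)/2.
Then F(2*pi) - F(0) = (2*pi) - (0) = 2*pi.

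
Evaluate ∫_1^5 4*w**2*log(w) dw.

-496/9 + 500*log(5)/3

Integrate by parts once (u = ln w, dv = 4*w**2 dw).
An antiderivative is F(w) = 4*w**3*(3*log(w) - 1)/9.
Then F(5) - F(1) = (-500/9 + 500*log(5)/3) - (-4/9) = -496/9 + 500*log(5)/3.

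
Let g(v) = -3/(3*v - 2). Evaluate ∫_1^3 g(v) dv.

-log(7)

An antiderivative is F(v) = -log(3*v - 2).
Then F(3) - F(1) = (-log(7)) - (0) = -log(7).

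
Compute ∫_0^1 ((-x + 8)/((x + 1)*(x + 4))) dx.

-4*log(5) + 11*log(2)

Factor the denominator: x**2 + 5*x + 4 = (x + 4)(x + 1).
Partial fractions: (-x + 8)/((x + 1)*(x + 4)) = -4/(x + 4) + 3/(x + 1).
An antiderivative is F(x) = 3*log(x + 1) - 4*log(x + 4).
Then F(1) - F(0) = (-4*log(5) + 3*log(2)) - (-8*log(2)) = -4*log(5) + 11*log(2).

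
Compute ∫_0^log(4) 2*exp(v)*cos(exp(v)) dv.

Let u = exp(v), so du = exp(v) dv. When v = 0, u = 1; when v = log(4), u = 4.
The integral becomes 2·∫ cos(u) du from 1 to 4, with antiderivative 2*sin(u).
Back in v: F(v) = 2*sin(exp(v)).
Then F(log(4)) - F(0) = (2*sin(4)) - (2*sin(1)) = -2*sin(1) + 2*sin(4).

-2*sin(1) + 2*sin(4)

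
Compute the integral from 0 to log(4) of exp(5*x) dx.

1023/5

Let u = exp(x), so du = exp(x) dx. When x = 0, u = 1; when x = log(4), u = 4.
The integral becomes ∫ u**4 du from 1 to 4, with antiderivative u**5/5.
Back in x: F(x) = exp(5*x)/5.
Then F(log(4)) - F(0) = (1024/5) - (1/5) = 1023/5.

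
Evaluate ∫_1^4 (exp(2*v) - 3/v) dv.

An antiderivative is F(v) = exp(2*v)/2 - 3*log(v).
Then F(4) - F(1) = (-log(64) + exp(8)/2) - (exp(2)/2) = -log(64) - exp(2)/2 + exp(8)/2.

-log(64) - exp(2)/2 + exp(8)/2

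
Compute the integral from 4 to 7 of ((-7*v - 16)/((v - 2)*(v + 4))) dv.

-5*log(5) - 2*log(11) + 11*log(2)

Factor the denominator: v**2 + 2*v - 8 = (v + 4)(v - 2).
Partial fractions: (-7*v - 16)/((v - 2)*(v + 4)) = -2/(v + 4) - 5/(v - 2).
An antiderivative is F(v) = -5*log(v - 2) - 2*log(v + 4).
Then F(7) - F(4) = (-5*log(5) - 2*log(11)) - (-11*log(2)) = -5*log(5) - 2*log(11) + 11*log(2).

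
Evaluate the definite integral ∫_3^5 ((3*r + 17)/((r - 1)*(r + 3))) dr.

log(18)

Factor the denominator: r**2 + 2*r - 3 = (r + 3)(r - 1).
Partial fractions: (3*r + 17)/((r - 1)*(r + 3)) = -2/(r + 3) + 5/(r - 1).
An antiderivative is F(r) = 5*log(r - 1) - 2*log(r + 3).
Then F(5) - F(3) = (log(16)) - (log(8/9)) = log(18).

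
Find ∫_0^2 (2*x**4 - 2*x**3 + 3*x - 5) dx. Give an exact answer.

4/5

By the power rule, an antiderivative is F(x) = 2*x**5/5 - x**4/2 + 3*x**2/2 - 5*x.
Then F(2) - F(0) = (4/5) - (0) = 4/5.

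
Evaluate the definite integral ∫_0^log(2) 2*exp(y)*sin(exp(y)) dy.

-2*cos(2) + 2*cos(1)

Let u = exp(y), so du = exp(y) dy. When y = 0, u = 1; when y = log(2), u = 2.
The integral becomes 2·∫ sin(u) du from 1 to 2, with antiderivative -2*cos(u).
Back in y: F(y) = -2*cos(exp(y)).
Then F(log(2)) - F(0) = (-2*cos(2)) - (-2*cos(1)) = -2*cos(2) + 2*cos(1).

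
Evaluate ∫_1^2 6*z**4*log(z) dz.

Integrate by parts once (u = ln z, dv = 6*z**4 dz).
An antiderivative is F(z) = 6*z**5*(5*log(z) - 1)/25.
Then F(2) - F(1) = (-192/25 + 192*log(2)/5) - (-6/25) = -186/25 + 192*log(2)/5.

-186/25 + 192*log(2)/5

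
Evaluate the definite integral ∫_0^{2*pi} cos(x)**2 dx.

pi

Use the identity cos^2(x) = (1 + cos(2*x))/2.
An antiderivative is F(x) = x/2 + sin(2*x)/4.
Then F(2*pi) - F(0) = (pi) - (0) = pi.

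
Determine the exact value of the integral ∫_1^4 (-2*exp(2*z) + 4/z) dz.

-exp(8) + 8*log(2) + exp(2)

An antiderivative is F(z) = -exp(2*z) + 4*log(z).
Then F(4) - F(1) = (-exp(8) + 8*log(2)) - (-exp(2)) = -exp(8) + 8*log(2) + exp(2).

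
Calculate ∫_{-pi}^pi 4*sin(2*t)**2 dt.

Use the identity sin^2(2*t) = (1 - cos(4*t))/2.
An antiderivative is F(t) = 2*t - sin(4*t)/2.
Then F(pi) - F(-pi) = (2*pi) - (-2*pi) = 4*pi.

4*pi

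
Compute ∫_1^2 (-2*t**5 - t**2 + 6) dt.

-52/3

By the power rule, an antiderivative is F(t) = -t**6/3 - t**3/3 + 6*t.
Then F(2) - F(1) = (-12) - (16/3) = -52/3.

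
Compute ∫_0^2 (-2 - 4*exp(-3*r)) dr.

-16/3 + 4*exp(-6)/3

An antiderivative is F(r) = -2*r + 4*exp(-3*r)/3.
Then F(2) - F(0) = (-4 + 4*exp(-6)/3) - (4/3) = -16/3 + 4*exp(-6)/3.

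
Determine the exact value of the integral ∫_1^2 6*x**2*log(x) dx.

Integrate by parts once (u = ln x, dv = 6*x**2 dx).
An antiderivative is F(x) = 2*x**3*(3*log(x) - 1)/3.
Then F(2) - F(1) = (-16/3 + 16*log(2)) - (-2/3) = -14/3 + 16*log(2).

-14/3 + 16*log(2)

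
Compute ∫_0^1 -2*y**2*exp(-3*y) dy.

-4/27 + 34*exp(-3)/27

Integrate by parts twice (u = y^2, dv = -2*exp(-3*y) dy).
An antiderivative is F(y) = (18*y**2 + 12*y + 4)*exp(-3*y)/27.
Then F(1) - F(0) = (34*exp(-3)/27) - (4/27) = -4/27 + 34*exp(-3)/27.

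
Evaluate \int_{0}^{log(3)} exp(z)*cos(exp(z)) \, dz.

Let u = exp(z), so du = exp(z) dz. When z = 0, u = 1; when z = log(3), u = 3.
The integral becomes ∫ cos(u) du from 1 to 3, with antiderivative sin(u).
Back in z: F(z) = sin(exp(z)).
Then F(log(3)) - F(0) = (sin(3)) - (sin(1)) = -sin(1) + sin(3).

-sin(1) + sin(3)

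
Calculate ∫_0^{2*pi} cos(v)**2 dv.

pi

Use the identity cos^2(v) = (1 + cos(2*v))/2.
An antiderivative is F(v) = v/2 + sin(2*v)/4.
Then F(2*pi) - F(0) = (pi) - (0) = pi.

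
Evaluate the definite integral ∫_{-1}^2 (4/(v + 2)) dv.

8*log(2)

An antiderivative is F(v) = 4*log(v + 2).
Then F(2) - F(-1) = (8*log(2)) - (0) = 8*log(2).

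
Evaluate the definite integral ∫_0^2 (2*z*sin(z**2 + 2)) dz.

Let u = z**2 + 2, so du = 2*z dz. When z = 0, u = 2; when z = 2, u = 6.
The integral becomes ∫ sin(u) du from 2 to 6, with antiderivative -cos(u).
Back in z: F(z) = -cos(z**2 + 2).
Then F(2) - F(0) = (-cos(6)) - (-cos(2)) = -cos(6) + cos(2).

-cos(6) + cos(2)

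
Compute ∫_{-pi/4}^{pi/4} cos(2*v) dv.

1

An antiderivative is F(v) = sin(2*v)/2.
Then F(pi/4) - F(-pi/4) = (1/2) - (-1/2) = 1.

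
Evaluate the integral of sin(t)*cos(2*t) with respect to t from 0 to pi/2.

-1/3

Use the identity sin(t)cos(2*t) = [sin(3*t) + sin(-t)]/2.
An antiderivative is F(t) = cos(t)/2 - cos(3*t)/6.
Then F(pi/2) - F(0) = (0) - (1/3) = -1/3.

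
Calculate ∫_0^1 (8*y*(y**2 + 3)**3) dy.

175

Let u = y**2 + 3, so du = 2*y dy. When y = 0, u = 3; when y = 1, u = 4.
The integral becomes 4·∫ u**3 du from 3 to 4, with antiderivative u**4.
Back in y: F(y) = (y**2 + 3)**4.
Then F(1) - F(0) = (256) - (81) = 175.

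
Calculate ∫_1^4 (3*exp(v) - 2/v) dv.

An antiderivative is F(v) = 3*exp(v) - 2*log(v).
Then F(4) - F(1) = (-log(16) + 3*exp(4)) - (3*exp(1)) = -3*exp(1) - log(16) + 3*exp(4).

-3*exp(1) - log(16) + 3*exp(4)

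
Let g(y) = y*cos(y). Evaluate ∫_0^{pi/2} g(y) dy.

Integrate by parts once (u = y, dv = cos(y) dy).
An antiderivative is F(y) = y*sin(y) + cos(y).
Then F(pi/2) - F(0) = (pi/2) - (1) = -1 + pi/2.

-1 + pi/2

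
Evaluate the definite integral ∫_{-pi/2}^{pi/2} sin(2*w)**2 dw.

pi/2

Use the identity sin^2(2*w) = (1 - cos(4*w))/2.
An antiderivative is F(w) = w/2 - sin(4*w)/8.
Then F(pi/2) - F(-pi/2) = (pi/4) - (-pi/4) = pi/2.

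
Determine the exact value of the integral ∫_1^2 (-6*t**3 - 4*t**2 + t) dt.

-91/3

By the power rule, an antiderivative is F(t) = -3*t**4/2 - 4*t**3/3 + t**2/2.
Then F(2) - F(1) = (-98/3) - (-7/3) = -91/3.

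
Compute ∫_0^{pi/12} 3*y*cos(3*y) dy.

-1/3 + sqrt(2)*pi/24 + sqrt(2)/6

Integrate by parts once (u = y, dv = 3*cos(3*y) dy).
An antiderivative is F(y) = y*sin(3*y) + cos(3*y)/3.
Then F(pi/12) - F(0) = (sqrt(2)*(pi + 4)/24) - (1/3) = -1/3 + sqrt(2)*pi/24 + sqrt(2)/6.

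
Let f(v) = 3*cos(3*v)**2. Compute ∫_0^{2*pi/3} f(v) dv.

pi

Use the identity cos^2(3*v) = (1 + cos(6*v))/2.
An antiderivative is F(v) = 3*v/2 + sin(6*v)/4.
Then F(2*pi/3) - F(0) = (pi) - (0) = pi.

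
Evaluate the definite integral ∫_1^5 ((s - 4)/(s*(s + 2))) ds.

Factor the denominator: s**2 + 2*s = (s + 2)s.
Partial fractions: (s - 4)/(s*(s + 2)) = 3/(s + 2) - 2/s.
An antiderivative is F(s) = -2*log(s) + 3*log(s + 2).
Then F(5) - F(1) = (-2*log(5) + 3*log(7)) - (log(27)) = -3*log(3) - 2*log(5) + 3*log(7).

-3*log(3) - 2*log(5) + 3*log(7)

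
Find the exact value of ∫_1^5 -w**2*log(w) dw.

124/9 - 125*log(5)/3

Integrate by parts once (u = ln w, dv = -w**2 dw).
An antiderivative is F(w) = -w**3*(3*log(w) - 1)/9.
Then F(5) - F(1) = (125/9 - 125*log(5)/3) - (1/9) = 124/9 - 125*log(5)/3.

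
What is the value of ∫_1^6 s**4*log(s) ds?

Integrate by parts once (u = ln s, dv = s**4 ds).
An antiderivative is F(s) = s**5*(5*log(s) - 1)/25.
Then F(6) - F(1) = (-7776/25 + 7776*log(6)/5) - (-1/25) = -311 + 7776*log(6)/5.

-311 + 7776*log(6)/5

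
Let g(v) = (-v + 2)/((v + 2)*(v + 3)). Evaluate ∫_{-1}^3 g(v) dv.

-5*log(3) + 4*log(5)

Factor the denominator: v**2 + 5*v + 6 = (v + 3)(v + 2).
Partial fractions: (-v + 2)/((v + 2)*(v + 3)) = -5/(v + 3) + 4/(v + 2).
An antiderivative is F(v) = 4*log(v + 2) - 5*log(v + 3).
Then F(3) - F(-1) = (-5*log(3) - 5*log(2) + 4*log(5)) - (-log(32)) = -5*log(3) + 4*log(5).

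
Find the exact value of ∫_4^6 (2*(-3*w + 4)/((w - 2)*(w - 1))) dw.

-2*log(5) - 4*log(2) + 2*log(3)

Factor the denominator: w**2 - 3*w + 2 = (w - 1)(w - 2).
Partial fractions: 2*(-3*w + 4)/((w - 2)*(w - 1)) = -2/(w - 1) - 4/(w - 2).
An antiderivative is F(w) = -4*log(w - 2) - 2*log(w - 1).
Then F(6) - F(4) = (-8*log(2) - 2*log(5)) - (-4*log(2) - 2*log(3)) = -2*log(5) - 4*log(2) + 2*log(3).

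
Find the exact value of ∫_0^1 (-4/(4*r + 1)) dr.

An antiderivative is F(r) = -log(4*r + 1).
Then F(1) - F(0) = (-log(5)) - (0) = -log(5).

-log(5)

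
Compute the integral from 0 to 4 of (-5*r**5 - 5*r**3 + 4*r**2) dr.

By the power rule, an antiderivative is F(r) = -5*r**6/6 - 5*r**4/4 + 4*r**3/3.
Then F(4) - F(0) = (-3648) - (0) = -3648.

-3648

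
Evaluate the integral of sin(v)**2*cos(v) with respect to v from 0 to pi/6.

Let u = sin(v), so du = cos(v) dv. When v = 0, u = 0; when v = pi/6, u = 1/2.
The integral becomes ∫ u**2 du from 0 to 1/2, with antiderivative u**3/3.
Back in v: F(v) = sin(v)**3/3.
Then F(pi/6) - F(0) = (1/24) - (0) = 1/24.

1/24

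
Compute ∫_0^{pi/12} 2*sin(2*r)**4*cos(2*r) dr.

Let u = sin(2*r), so du = 2*cos(2*r) dr. When r = 0, u = 0; when r = pi/12, u = 1/2.
The integral becomes ∫ u**4 du from 0 to 1/2, with antiderivative u**5/5.
Back in r: F(r) = sin(2*r)**5/5.
Then F(pi/12) - F(0) = (1/160) - (0) = 1/160.

1/160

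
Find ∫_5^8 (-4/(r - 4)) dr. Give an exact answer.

-8*log(2)

An antiderivative is F(r) = -4*log(r - 4).
Then F(8) - F(5) = (-8*log(2)) - (0) = -8*log(2).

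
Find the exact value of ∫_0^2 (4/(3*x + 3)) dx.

An antiderivative is F(x) = 4*log(3*x + 3)/3.
Then F(2) - F(0) = (8*log(3)/3) - (4*log(3)/3) = 4*log(3)/3.

4*log(3)/3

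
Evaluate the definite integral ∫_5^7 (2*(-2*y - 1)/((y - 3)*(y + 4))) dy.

Factor the denominator: y**2 + y - 12 = (y + 4)(y - 3).
Partial fractions: 2*(-2*y - 1)/((y - 3)*(y + 4)) = -2/(y + 4) - 2/(y - 3).
An antiderivative is F(y) = -2*log(y - 3) - 2*log(y + 4).
Then F(7) - F(5) = (-2*log(11) - 4*log(2)) - (-4*log(3) - 2*log(2)) = -2*log(11) - 2*log(2) + 4*log(3).

-2*log(11) - 2*log(2) + 4*log(3)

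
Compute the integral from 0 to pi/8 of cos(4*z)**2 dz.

pi/16

Use the identity cos^2(4*z) = (1 + cos(8*z))/2.
An antiderivative is F(z) = z/2 + sin(8*z)/16.
Then F(pi/8) - F(0) = (pi/16) - (0) = pi/16.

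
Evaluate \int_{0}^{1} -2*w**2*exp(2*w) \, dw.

Integrate by parts twice (u = w^2, dv = -2*exp(2*w) dw).
An antiderivative is F(w) = (-2*w**2 + 2*w - 1)*exp(2*w)/2.
Then F(1) - F(0) = (-exp(2)/2) - (-1/2) = 1/2 - exp(2)/2.

1/2 - exp(2)/2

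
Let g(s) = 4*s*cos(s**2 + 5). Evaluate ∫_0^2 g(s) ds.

Let u = s**2 + 5, so du = 2*s ds. When s = 0, u = 5; when s = 2, u = 9.
The integral becomes 2·∫ cos(u) du from 5 to 9, with antiderivative 2*sin(u).
Back in s: F(s) = 2*sin(s**2 + 5).
Then F(2) - F(0) = (2*sin(9)) - (2*sin(5)) = 2*sin(9) - 2*sin(5).

2*sin(9) - 2*sin(5)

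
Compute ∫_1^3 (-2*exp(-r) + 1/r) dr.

-2*exp(-1) + 2*exp(-3) + log(3)

An antiderivative is F(r) = log(r) + 2*exp(-r).
Then F(3) - F(1) = (2*exp(-3) + log(3)) - (2*exp(-1)) = -2*exp(-1) + 2*exp(-3) + log(3).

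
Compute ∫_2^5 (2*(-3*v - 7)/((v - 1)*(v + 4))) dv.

Factor the denominator: v**2 + 3*v - 4 = (v + 4)(v - 1).
Partial fractions: 2*(-3*v - 7)/((v - 1)*(v + 4)) = -2/(v + 4) - 4/(v - 1).
An antiderivative is F(v) = -4*log(v - 1) - 2*log(v + 4).
Then F(5) - F(2) = (-8*log(2) - 4*log(3)) - (-log(36)) = -6*log(2) - 2*log(3).

-6*log(2) - 2*log(3)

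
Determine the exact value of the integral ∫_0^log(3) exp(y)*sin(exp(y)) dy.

Let u = exp(y), so du = exp(y) dy. When y = 0, u = 1; when y = log(3), u = 3.
The integral becomes ∫ sin(u) du from 1 to 3, with antiderivative -cos(u).
Back in y: F(y) = -cos(exp(y)).
Then F(log(3)) - F(0) = (-cos(3)) - (-cos(1)) = cos(1) - cos(3).

cos(1) - cos(3)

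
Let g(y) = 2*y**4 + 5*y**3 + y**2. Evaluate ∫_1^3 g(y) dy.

By the power rule, an antiderivative is F(y) = 2*y**5/5 + 5*y**4/4 + y**3/3.
Then F(3) - F(1) = (4149/20) - (119/60) = 3082/15.

3082/15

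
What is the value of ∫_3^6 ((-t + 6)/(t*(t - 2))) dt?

log(2)

Factor the denominator: t**2 - 2*t = t(t - 2).
Partial fractions: (-t + 6)/(t*(t - 2)) = -3/t + 2/(t - 2).
An antiderivative is F(t) = -3*log(t) + 2*log(t - 2).
Then F(6) - F(3) = (log(2/27)) - (-log(27)) = log(2).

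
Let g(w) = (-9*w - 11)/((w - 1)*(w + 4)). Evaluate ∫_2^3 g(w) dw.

-5*log(7) + log(2) + 5*log(3)

Factor the denominator: w**2 + 3*w - 4 = (w + 4)(w - 1).
Partial fractions: (-9*w - 11)/((w - 1)*(w + 4)) = -5/(w + 4) - 4/(w - 1).
An antiderivative is F(w) = -4*log(w - 1) - 5*log(w + 4).
Then F(3) - F(2) = (-5*log(7) - 4*log(2)) - (-5*log(3) - 5*log(2)) = -5*log(7) + log(2) + 5*log(3).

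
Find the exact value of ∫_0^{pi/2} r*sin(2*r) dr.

pi/4

Integrate by parts once (u = r, dv = sin(2*r) dr).
An antiderivative is F(r) = -r*cos(2*r)/2 + sin(2*r)/4.
Then F(pi/2) - F(0) = (pi/4) - (0) = pi/4.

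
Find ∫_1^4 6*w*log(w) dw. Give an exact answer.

-45/2 + 96*log(2)

Integrate by parts once (u = ln w, dv = 6*w dw).
An antiderivative is F(w) = 3*w**2*(2*log(w) - 1)/2.
Then F(4) - F(1) = (-24 + 96*log(2)) - (-3/2) = -45/2 + 96*log(2).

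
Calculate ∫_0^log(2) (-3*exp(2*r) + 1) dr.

An antiderivative is F(r) = -3*exp(2*r)/2 + r.
Then F(log(2)) - F(0) = (-6 + log(2)) - (-3/2) = -9/2 + log(2).

-9/2 + log(2)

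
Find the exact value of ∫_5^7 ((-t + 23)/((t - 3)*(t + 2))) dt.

Factor the denominator: t**2 - t - 6 = (t + 2)(t - 3).
Partial fractions: (-t + 23)/((t - 3)*(t + 2)) = -5/(t + 2) + 4/(t - 3).
An antiderivative is F(t) = 4*log(t - 3) - 5*log(t + 2).
Then F(7) - F(5) = (-10*log(3) + 8*log(2)) - (-5*log(7) + 4*log(2)) = -10*log(3) + 4*log(2) + 5*log(7).

-10*log(3) + 4*log(2) + 5*log(7)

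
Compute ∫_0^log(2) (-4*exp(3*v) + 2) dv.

-28/3 + log(4)

An antiderivative is F(v) = -4*exp(3*v)/3 + 2*v.
Then F(log(2)) - F(0) = (-32/3 + log(4)) - (-4/3) = -28/3 + log(4).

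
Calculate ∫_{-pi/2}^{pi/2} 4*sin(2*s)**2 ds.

2*pi

Use the identity sin^2(2*s) = (1 - cos(4*s))/2.
An antiderivative is F(s) = 2*s - sin(4*s)/2.
Then F(pi/2) - F(-pi/2) = (pi) - (-pi) = 2*pi.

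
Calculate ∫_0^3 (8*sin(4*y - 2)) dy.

Let u = 4*y - 2, so du = 4 dy. When y = 0, u = -2; when y = 3, u = 10.
The integral becomes 2·∫ sin(u) du from -2 to 10, with antiderivative -2*cos(u).
Back in y: F(y) = -2*cos(4*y - 2).
Then F(3) - F(0) = (-2*cos(10)) - (-2*cos(2)) = 2*cos(2) - 2*cos(10).

2*cos(2) - 2*cos(10)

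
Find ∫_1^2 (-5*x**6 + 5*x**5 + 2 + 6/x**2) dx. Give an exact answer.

By the power rule, an antiderivative is F(x) = -5*x**7/7 + 5*x**6/6 + 2*x - 6/x.
Then F(2) - F(1) = (-779/21) - (-163/42) = -465/14.

-465/14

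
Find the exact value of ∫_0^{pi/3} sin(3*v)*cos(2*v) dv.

3/10

Use the identity sin(3*v)cos(2*v) = [sin(5*v) + sin(v)]/2.
An antiderivative is F(v) = -cos(v)/2 - cos(5*v)/10.
Then F(pi/3) - F(0) = (-3/10) - (-3/5) = 3/10.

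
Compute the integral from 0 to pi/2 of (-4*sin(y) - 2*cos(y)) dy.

An antiderivative is F(y) = -2*sin(y) + 4*cos(y).
Then F(pi/2) - F(0) = (-2) - (4) = -6.

-6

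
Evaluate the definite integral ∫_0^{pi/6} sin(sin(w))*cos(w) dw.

1 - cos(1/2)

Let u = sin(w), so du = cos(w) dw. When w = 0, u = 0; when w = pi/6, u = 1/2.
The integral becomes ∫ sin(u) du from 0 to 1/2, with antiderivative -cos(u).
Back in w: F(w) = -cos(sin(w)).
Then F(pi/6) - F(0) = (-cos(1/2)) - (-1) = 1 - cos(1/2).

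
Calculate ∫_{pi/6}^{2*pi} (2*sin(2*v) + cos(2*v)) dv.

-1/2 - sqrt(3)/4

An antiderivative is F(v) = sin(2*v)/2 - cos(2*v).
Then F(2*pi) - F(pi/6) = (-1) - (-1/2 + sqrt(3)/4) = -1/2 - sqrt(3)/4.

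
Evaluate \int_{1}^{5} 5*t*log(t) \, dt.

Integrate by parts once (u = ln t, dv = 5*t dt).
An antiderivative is F(t) = 5*t**2*(2*log(t) - 1)/4.
Then F(5) - F(1) = (-125/4 + 125*log(5)/2) - (-5/4) = -30 + 125*log(5)/2.

-30 + 125*log(5)/2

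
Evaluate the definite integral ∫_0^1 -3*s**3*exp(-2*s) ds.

Integrate by parts 3 times (u = s^3, dv = -3*exp(-2*s) ds).
An antiderivative is F(s) = (12*s**3 + 18*s**2 + 18*s + 9)*exp(-2*s)/8.
Then F(1) - F(0) = (57*exp(-2)/8) - (9/8) = -9/8 + 57*exp(-2)/8.

-9/8 + 57*exp(-2)/8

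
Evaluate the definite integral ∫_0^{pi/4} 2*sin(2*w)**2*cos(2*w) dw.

1/3

Let u = sin(2*w), so du = 2*cos(2*w) dw. When w = 0, u = 0; when w = pi/4, u = 1.
The integral becomes ∫ u**2 du from 0 to 1, with antiderivative u**3/3.
Back in w: F(w) = sin(2*w)**3/3.
Then F(pi/4) - F(0) = (1/3) - (0) = 1/3.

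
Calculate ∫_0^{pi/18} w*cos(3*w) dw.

Integrate by parts once (u = w, dv = cos(3*w) dw).
An antiderivative is F(w) = w*sin(3*w)/3 + cos(3*w)/9.
Then F(pi/18) - F(0) = (pi/108 + sqrt(3)/18) - (1/9) = -1/9 + pi/108 + sqrt(3)/18.

-1/9 + pi/108 + sqrt(3)/18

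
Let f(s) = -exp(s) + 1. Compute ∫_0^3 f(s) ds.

4 - exp(3)

An antiderivative is F(s) = s - exp(s).
Then F(3) - F(0) = (3 - exp(3)) - (-1) = 4 - exp(3).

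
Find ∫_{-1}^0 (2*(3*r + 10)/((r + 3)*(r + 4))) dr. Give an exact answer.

log(64/9)

Factor the denominator: r**2 + 7*r + 12 = (r + 4)(r + 3).
Partial fractions: 2*(3*r + 10)/((r + 3)*(r + 4)) = 4/(r + 4) + 2/(r + 3).
An antiderivative is F(r) = 2*log(r + 3) + 4*log(r + 4).
Then F(0) - F(-1) = (2*log(3) + 8*log(2)) - (2*log(2) + 4*log(3)) = log(64/9).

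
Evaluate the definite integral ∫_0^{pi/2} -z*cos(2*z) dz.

1/2

Integrate by parts once (u = z, dv = -cos(2*z) dz).
An antiderivative is F(z) = -z*sin(2*z)/2 - cos(2*z)/4.
Then F(pi/2) - F(0) = (1/4) - (-1/4) = 1/2.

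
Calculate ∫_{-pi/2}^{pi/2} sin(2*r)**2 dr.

Use the identity sin^2(2*r) = (1 - cos(4*r))/2.
An antiderivative is F(r) = r/2 - sin(4*r)/8.
Then F(pi/2) - F(-pi/2) = (pi/4) - (-pi/4) = pi/2.

pi/2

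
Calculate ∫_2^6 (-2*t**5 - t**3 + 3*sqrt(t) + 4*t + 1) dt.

-47348/3 - 4*sqrt(2) + 12*sqrt(6)

By the power rule, an antiderivative is F(t) = -t**6/3 - t**4/4 + 2*t**(3/2) + 2*t**2 + t.
Then F(6) - F(2) = (-15798 + 12*sqrt(6)) - (-46/3 + 4*sqrt(2)) = -47348/3 - 4*sqrt(2) + 12*sqrt(6).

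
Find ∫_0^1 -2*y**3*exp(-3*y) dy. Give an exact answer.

Integrate by parts 3 times (u = y^3, dv = -2*exp(-3*y) dy).
An antiderivative is F(y) = (18*y**3 + 18*y**2 + 12*y + 4)*exp(-3*y)/27.
Then F(1) - F(0) = (52*exp(-3)/27) - (4/27) = -4/27 + 52*exp(-3)/27.

-4/27 + 52*exp(-3)/27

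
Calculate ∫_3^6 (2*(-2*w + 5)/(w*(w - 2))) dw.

-log(8)

Factor the denominator: w**2 - 2*w = w(w - 2).
Partial fractions: 2*(-2*w + 5)/(w*(w - 2)) = -5/w + 1/(w - 2).
An antiderivative is F(w) = -5*log(w) + log(w - 2).
Then F(6) - F(3) = (-5*log(3) - 3*log(2)) - (-5*log(3)) = -log(8).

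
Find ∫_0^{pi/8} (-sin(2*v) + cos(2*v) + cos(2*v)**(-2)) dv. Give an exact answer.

sqrt(2)/2

An antiderivative is F(v) = sin(2*v)/2 + cos(2*v)/2 + tan(2*v)/2.
Then F(pi/8) - F(0) = (1/2 + sqrt(2)/2) - (1/2) = sqrt(2)/2.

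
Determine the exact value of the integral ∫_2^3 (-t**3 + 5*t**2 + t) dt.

By the power rule, an antiderivative is F(t) = -t**4/4 + 5*t**3/3 + t**2/2.
Then F(3) - F(2) = (117/4) - (34/3) = 215/12.

215/12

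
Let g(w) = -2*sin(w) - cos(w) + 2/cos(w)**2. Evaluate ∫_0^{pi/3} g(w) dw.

-1 + 3*sqrt(3)/2

An antiderivative is F(w) = -sin(w) + 2*cos(w) + 2*tan(w).
Then F(pi/3) - F(0) = (1 + 3*sqrt(3)/2) - (2) = -1 + 3*sqrt(3)/2.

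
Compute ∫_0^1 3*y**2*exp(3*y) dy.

Integrate by parts twice (u = y^2, dv = 3*exp(3*y) dy).
An antiderivative is F(y) = (9*y**2 - 6*y + 2)*exp(3*y)/9.
Then F(1) - F(0) = (5*exp(3)/9) - (2/9) = -2/9 + 5*exp(3)/9.

-2/9 + 5*exp(3)/9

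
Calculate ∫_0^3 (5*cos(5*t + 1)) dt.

-sin(1) + sin(16)

Let u = 5*t + 1, so du = 5 dt. When t = 0, u = 1; when t = 3, u = 16.
The integral becomes ∫ cos(u) du from 1 to 16, with antiderivative sin(u).
Back in t: F(t) = sin(5*t + 1).
Then F(3) - F(0) = (sin(16)) - (sin(1)) = -sin(1) + sin(16).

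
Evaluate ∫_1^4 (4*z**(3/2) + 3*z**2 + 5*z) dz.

1501/10

By the power rule, an antiderivative is F(z) = 8*z**(5/2)/5 + z**3 + 5*z**2/2.
Then F(4) - F(1) = (776/5) - (51/10) = 1501/10.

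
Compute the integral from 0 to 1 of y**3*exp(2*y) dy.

Integrate by parts 3 times (u = y^3, dv = exp(2*y) dy).
An antiderivative is F(y) = (4*y**3 - 6*y**2 + 6*y - 3)*exp(2*y)/8.
Then F(1) - F(0) = (exp(2)/8) - (-3/8) = 3/8 + exp(2)/8.

3/8 + exp(2)/8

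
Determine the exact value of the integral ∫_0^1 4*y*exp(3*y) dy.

4/9 + 8*exp(3)/9

Integrate by parts once (u = y, dv = 4*exp(3*y) dy).
An antiderivative is F(y) = (12*y - 4)*exp(3*y)/9.
Then F(1) - F(0) = (8*exp(3)/9) - (-4/9) = 4/9 + 8*exp(3)/9.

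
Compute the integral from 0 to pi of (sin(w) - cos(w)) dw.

2

An antiderivative is F(w) = -sin(w) - cos(w).
Then F(pi) - F(0) = (1) - (-1) = 2.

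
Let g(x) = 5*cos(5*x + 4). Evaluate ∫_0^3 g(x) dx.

Let u = 5*x + 4, so du = 5 dx. When x = 0, u = 4; when x = 3, u = 19.
The integral becomes ∫ cos(u) du from 4 to 19, with antiderivative sin(u).
Back in x: F(x) = sin(5*x + 4).
Then F(3) - F(0) = (sin(19)) - (sin(4)) = sin(19) - sin(4).

sin(19) - sin(4)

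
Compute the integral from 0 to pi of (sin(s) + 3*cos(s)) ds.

2

An antiderivative is F(s) = 3*sin(s) - cos(s).
Then F(pi) - F(0) = (1) - (-1) = 2.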